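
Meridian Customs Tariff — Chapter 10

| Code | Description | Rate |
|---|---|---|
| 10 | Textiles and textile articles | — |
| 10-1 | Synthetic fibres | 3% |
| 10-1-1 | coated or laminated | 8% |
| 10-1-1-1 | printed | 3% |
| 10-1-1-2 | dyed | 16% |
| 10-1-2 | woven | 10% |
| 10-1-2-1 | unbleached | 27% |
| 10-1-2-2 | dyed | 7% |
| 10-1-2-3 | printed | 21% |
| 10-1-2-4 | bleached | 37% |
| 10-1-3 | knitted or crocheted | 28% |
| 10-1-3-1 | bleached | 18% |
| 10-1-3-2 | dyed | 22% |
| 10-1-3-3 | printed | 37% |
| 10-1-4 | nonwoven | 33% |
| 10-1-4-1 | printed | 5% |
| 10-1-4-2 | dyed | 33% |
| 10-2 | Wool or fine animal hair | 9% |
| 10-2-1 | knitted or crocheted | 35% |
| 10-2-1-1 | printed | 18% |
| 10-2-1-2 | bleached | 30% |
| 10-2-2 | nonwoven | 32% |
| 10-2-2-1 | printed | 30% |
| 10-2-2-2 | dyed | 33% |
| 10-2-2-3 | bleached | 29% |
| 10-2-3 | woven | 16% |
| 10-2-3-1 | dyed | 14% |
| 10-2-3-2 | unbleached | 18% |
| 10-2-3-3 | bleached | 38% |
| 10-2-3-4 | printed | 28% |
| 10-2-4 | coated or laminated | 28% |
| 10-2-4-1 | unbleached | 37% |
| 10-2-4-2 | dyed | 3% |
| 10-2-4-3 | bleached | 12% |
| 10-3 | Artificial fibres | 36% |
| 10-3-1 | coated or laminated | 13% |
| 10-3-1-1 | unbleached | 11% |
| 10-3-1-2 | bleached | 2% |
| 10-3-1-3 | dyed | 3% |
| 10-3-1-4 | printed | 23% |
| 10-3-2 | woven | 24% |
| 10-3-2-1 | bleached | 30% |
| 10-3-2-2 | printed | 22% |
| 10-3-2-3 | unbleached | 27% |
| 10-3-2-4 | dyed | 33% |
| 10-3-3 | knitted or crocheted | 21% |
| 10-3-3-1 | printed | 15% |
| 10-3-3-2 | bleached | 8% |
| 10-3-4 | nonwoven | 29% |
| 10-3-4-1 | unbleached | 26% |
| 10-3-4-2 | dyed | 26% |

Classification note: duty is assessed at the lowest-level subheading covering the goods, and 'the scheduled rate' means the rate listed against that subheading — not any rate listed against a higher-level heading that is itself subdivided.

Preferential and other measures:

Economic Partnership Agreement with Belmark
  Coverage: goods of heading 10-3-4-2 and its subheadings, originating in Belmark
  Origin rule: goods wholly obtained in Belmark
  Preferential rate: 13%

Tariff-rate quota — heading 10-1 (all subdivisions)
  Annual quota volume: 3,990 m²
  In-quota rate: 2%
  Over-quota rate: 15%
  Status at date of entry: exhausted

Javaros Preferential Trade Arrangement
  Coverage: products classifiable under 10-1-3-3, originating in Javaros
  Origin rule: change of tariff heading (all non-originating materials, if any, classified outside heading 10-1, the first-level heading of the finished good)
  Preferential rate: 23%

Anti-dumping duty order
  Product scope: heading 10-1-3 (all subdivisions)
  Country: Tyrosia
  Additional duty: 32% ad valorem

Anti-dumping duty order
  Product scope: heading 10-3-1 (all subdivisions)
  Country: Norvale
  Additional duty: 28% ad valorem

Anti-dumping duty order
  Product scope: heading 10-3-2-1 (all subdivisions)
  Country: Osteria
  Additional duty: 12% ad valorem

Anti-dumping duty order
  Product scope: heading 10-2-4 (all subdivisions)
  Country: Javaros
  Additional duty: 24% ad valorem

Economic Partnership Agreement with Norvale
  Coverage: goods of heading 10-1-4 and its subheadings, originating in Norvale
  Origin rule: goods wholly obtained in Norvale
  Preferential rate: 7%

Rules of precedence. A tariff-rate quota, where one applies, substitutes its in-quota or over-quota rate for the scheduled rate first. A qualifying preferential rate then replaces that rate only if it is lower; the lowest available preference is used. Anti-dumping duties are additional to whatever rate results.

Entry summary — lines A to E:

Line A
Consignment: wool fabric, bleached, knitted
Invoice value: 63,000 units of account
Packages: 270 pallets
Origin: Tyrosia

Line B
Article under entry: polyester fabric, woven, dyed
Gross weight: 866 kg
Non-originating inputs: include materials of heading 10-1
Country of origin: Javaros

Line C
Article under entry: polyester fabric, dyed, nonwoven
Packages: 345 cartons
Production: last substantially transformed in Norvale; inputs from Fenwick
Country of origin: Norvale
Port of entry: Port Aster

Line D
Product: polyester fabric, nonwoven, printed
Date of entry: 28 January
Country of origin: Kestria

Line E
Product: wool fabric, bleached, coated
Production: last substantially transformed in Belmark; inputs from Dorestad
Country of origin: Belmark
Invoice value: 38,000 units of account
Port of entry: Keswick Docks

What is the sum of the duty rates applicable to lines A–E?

Line A: wool → 10-2; knitted → 10-2-1; bleached → 10-2-1-2. Scheduled 30%. No special measure applies. → 30%.
Line B: polyester → 10-1; woven → 10-1-2; dyed → 10-1-2-2. Scheduled 7%. quota on 10-1 exhausted → over-quota 15%; Javaros agreement on 10-1-3-3: 10-1-2-2 not covered. → 15%.
Line C: polyester → 10-1; nonwoven → 10-1-4; dyed → 10-1-4-2. Scheduled 33%. quota on 10-1 exhausted → over-quota 15%; Norvale agreement on 10-1-4: not wholly obtained. → 15%.
Line D: polyester → 10-1; nonwoven → 10-1-4; printed → 10-1-4-1. Scheduled 5%. quota on 10-1 exhausted → over-quota 15%. → 15%.
Line E: wool → 10-2; coated → 10-2-4; bleached → 10-2-4-3. Scheduled 12%. Belmark agreement on 10-3-4-2: 10-2-4-3 not covered. → 12%.
Sum: 30% + 15% + 15% + 15% + 12% = 87%.

87%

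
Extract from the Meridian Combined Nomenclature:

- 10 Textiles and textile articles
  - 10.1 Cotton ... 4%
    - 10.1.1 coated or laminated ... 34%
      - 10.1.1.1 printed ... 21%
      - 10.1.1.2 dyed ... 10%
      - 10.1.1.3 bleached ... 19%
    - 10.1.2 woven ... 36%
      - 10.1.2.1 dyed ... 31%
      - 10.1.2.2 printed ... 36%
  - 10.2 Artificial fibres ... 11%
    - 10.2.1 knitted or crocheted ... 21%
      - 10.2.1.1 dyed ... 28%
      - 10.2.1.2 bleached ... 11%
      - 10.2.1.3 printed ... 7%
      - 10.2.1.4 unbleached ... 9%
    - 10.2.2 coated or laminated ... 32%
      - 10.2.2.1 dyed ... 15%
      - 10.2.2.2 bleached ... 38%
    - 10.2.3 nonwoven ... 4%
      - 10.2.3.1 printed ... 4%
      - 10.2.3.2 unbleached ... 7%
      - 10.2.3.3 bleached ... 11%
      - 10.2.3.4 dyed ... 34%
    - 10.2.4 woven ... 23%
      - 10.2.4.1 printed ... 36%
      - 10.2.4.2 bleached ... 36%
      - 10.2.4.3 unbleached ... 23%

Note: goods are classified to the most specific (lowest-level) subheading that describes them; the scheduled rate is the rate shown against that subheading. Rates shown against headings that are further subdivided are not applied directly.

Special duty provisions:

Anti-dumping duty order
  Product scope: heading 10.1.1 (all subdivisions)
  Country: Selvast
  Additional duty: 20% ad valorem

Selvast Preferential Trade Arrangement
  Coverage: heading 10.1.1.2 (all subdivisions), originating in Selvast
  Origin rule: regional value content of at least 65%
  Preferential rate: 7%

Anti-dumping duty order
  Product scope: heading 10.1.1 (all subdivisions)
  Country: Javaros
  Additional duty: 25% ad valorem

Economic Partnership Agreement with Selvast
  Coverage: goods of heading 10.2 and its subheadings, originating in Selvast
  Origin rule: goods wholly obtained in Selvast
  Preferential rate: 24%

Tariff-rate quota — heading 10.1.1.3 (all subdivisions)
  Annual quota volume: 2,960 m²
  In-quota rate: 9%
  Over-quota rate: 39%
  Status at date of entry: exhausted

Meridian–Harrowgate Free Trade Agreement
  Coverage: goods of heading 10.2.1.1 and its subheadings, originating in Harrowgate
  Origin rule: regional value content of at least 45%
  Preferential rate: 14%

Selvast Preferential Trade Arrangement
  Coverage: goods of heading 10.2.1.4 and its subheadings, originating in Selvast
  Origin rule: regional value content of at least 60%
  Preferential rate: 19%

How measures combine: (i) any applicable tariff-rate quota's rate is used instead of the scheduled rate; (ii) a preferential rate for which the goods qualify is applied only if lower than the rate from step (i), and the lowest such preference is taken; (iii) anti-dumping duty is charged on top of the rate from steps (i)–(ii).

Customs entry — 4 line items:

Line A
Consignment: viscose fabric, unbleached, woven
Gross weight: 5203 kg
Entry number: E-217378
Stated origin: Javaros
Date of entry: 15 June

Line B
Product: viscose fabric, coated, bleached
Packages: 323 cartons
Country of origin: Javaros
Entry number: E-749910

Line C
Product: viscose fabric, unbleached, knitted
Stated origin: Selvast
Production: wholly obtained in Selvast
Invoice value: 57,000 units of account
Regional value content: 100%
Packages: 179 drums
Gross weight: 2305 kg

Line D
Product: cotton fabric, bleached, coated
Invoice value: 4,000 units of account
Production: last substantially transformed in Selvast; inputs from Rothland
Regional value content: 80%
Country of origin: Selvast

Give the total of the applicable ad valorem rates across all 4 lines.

129%

Line A: viscose → 10.2; woven → 10.2.4; unbleached → 10.2.4.3. Scheduled 23%. No special measure applies. → 23%.
Line B: viscose → 10.2; coated → 10.2.2; bleached → 10.2.2.2. Scheduled 38%. No special measure applies. → 38%.
Line C: viscose → 10.2; knitted → 10.2.1; unbleached → 10.2.1.4. Scheduled 9%. Selvast agreement on 10.1.1.2: 10.2.1.4 not covered; Selvast agreement on 10.2: wholly obtained → 24% available; Selvast agreement on 10.2.1.4: RVC ≥ 60% → 19% available; preference 19% not lower than 9% → no reduction. → 9%.
Line D: cotton → 10.1; coated → 10.1.1; bleached → 10.1.1.3. Scheduled 19%. quota on 10.1.1.3 exhausted → over-quota 39%; Selvast agreement on 10.1.1.2: 10.1.1.3 not covered; Selvast agreement on 10.2: 10.1.1.3 not covered; Selvast agreement on 10.2.1.4: 10.1.1.3 not covered; anti-dumping (Selvast, 10.1.1): +20%; total 39% + 20% = 59%. → 59%.
Sum: 23% + 38% + 9% + 59% = 129%.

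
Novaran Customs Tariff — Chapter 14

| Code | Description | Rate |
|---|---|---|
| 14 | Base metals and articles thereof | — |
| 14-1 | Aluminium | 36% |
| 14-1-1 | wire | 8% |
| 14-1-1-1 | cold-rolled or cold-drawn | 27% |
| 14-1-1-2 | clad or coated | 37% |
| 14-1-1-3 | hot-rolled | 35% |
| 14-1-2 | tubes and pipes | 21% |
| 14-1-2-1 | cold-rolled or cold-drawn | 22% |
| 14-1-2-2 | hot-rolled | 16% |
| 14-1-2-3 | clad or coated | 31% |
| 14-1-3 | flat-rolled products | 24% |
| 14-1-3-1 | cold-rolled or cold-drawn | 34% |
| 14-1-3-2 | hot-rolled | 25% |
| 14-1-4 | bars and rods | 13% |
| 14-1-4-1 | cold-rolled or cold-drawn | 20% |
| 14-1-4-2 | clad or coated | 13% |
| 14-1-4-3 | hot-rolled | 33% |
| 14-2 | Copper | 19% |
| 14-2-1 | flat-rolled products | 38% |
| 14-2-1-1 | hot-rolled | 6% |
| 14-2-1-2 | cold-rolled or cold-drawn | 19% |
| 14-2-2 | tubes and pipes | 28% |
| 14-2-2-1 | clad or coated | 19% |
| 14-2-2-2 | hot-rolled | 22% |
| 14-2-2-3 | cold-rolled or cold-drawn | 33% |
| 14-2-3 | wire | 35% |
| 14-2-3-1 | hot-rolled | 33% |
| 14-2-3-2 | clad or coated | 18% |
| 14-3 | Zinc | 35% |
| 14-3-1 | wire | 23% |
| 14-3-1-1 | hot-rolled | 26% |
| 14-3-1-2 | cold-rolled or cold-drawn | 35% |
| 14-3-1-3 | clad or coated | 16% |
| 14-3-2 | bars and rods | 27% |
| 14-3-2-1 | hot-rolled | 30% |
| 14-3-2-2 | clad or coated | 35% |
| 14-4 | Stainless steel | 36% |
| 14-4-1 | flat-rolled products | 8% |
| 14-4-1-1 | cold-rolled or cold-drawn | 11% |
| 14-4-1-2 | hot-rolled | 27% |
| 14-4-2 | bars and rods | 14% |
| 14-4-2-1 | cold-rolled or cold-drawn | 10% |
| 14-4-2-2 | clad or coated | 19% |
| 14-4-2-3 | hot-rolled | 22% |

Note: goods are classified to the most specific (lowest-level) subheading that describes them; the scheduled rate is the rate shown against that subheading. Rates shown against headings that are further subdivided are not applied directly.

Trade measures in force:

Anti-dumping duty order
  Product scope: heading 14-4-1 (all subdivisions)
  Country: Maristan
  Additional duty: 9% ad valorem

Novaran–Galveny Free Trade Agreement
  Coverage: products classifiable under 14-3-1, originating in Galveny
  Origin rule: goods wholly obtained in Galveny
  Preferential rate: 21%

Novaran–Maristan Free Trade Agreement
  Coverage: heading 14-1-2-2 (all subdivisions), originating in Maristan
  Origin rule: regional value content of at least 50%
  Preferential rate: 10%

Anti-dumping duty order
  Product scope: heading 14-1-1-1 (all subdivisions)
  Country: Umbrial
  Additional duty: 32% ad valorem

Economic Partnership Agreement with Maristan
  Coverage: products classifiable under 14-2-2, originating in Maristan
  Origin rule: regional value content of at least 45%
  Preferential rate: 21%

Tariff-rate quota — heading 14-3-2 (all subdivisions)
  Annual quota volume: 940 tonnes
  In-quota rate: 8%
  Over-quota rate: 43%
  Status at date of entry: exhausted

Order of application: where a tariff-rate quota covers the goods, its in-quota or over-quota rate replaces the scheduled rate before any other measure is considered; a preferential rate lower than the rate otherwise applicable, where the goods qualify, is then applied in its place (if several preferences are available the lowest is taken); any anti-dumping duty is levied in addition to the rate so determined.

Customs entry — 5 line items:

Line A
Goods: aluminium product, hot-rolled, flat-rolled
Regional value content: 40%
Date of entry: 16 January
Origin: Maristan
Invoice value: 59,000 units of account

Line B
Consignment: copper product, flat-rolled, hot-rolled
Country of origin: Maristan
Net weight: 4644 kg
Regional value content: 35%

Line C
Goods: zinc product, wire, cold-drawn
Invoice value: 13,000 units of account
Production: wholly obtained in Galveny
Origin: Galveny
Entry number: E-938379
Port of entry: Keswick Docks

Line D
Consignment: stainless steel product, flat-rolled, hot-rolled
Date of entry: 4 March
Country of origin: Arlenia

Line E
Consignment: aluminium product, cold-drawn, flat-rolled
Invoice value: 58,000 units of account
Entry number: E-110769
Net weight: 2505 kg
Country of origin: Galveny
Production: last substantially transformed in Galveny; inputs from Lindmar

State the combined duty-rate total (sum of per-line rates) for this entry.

Line A: aluminium → 14-1; flat-rolled → 14-1-3; hot-rolled → 14-1-3-2. Scheduled 25%. Maristan agreement on 14-1-2-2: 14-1-3-2 not covered; Maristan agreement on 14-2-2: 14-1-3-2 not covered. → 25%.
Line B: copper → 14-2; flat-rolled → 14-2-1; hot-rolled → 14-2-1-1. Scheduled 6%. Maristan agreement on 14-1-2-2: 14-2-1-1 not covered; Maristan agreement on 14-2-2: 14-2-1-1 not covered. → 6%.
Line C: zinc → 14-3; wire → 14-3-1; cold-drawn → 14-3-1-2. Scheduled 35%. Galveny agreement on 14-3-1: wholly obtained → 21% available; preferential 21%. → 21%.
Line D: stainless steel → 14-4; flat-rolled → 14-4-1; hot-rolled → 14-4-1-2. Scheduled 27%. No special measure applies. → 27%.
Line E: aluminium → 14-1; flat-rolled → 14-1-3; cold-drawn → 14-1-3-1. Scheduled 34%. Galveny agreement on 14-3-1: 14-1-3-1 not covered. → 34%.
Sum: 25% + 6% + 21% + 27% + 34% = 113%.

113%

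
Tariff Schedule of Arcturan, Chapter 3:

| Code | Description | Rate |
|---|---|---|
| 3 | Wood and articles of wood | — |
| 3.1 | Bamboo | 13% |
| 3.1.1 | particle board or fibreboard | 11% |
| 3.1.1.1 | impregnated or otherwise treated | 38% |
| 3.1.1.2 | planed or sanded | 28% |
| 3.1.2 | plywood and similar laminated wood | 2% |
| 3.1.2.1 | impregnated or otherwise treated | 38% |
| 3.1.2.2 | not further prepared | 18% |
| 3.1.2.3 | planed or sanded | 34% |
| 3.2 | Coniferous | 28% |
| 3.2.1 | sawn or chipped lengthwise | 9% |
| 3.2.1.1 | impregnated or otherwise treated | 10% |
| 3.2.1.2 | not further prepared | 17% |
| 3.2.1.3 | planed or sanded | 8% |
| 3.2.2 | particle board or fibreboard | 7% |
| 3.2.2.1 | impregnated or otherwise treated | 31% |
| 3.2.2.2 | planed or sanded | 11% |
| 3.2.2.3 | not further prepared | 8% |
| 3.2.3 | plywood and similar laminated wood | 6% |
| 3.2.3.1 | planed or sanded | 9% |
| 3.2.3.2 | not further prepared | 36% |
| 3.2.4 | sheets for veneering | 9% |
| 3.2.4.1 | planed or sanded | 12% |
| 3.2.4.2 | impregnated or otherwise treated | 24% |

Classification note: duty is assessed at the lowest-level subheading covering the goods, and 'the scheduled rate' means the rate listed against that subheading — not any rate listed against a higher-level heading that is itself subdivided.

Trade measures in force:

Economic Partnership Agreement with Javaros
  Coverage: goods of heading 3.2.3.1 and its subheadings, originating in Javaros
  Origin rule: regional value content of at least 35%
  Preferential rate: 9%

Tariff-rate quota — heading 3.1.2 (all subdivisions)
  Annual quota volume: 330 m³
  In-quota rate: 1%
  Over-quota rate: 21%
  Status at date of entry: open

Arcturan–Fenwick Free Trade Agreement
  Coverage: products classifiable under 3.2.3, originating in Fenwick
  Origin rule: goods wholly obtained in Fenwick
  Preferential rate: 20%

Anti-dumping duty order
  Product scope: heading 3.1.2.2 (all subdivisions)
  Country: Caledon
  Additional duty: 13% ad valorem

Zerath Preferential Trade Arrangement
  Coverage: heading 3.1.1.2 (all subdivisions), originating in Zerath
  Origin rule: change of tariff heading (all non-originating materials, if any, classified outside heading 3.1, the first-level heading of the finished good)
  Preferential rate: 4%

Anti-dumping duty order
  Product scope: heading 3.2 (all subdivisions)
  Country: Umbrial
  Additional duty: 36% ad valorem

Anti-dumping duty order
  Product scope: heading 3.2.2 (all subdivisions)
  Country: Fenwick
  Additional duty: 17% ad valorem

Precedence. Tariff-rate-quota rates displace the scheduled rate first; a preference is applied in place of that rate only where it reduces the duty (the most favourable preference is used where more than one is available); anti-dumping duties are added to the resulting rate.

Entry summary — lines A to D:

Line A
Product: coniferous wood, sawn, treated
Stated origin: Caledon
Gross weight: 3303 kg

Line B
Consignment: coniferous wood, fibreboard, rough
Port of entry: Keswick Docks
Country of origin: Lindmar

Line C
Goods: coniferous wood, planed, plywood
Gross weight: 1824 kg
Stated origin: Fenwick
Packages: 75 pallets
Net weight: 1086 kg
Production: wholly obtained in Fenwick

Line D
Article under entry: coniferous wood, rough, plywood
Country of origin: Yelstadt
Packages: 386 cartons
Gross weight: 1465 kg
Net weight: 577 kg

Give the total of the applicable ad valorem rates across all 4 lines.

Line A: coniferous → 3.2; sawn → 3.2.1; treated → 3.2.1.1. Scheduled 10%. No special measure applies. → 10%.
Line B: coniferous → 3.2; fibreboard → 3.2.2; rough → 3.2.2.3. Scheduled 8%. No special measure applies. → 8%.
Line C: coniferous → 3.2; plywood → 3.2.3; planed → 3.2.3.1. Scheduled 9%. Fenwick agreement on 3.2.3: wholly obtained → 20% available; preference 20% not lower than 9% → no reduction. → 9%.
Line D: coniferous → 3.2; plywood → 3.2.3; rough → 3.2.3.2. Scheduled 36%. No special measure applies. → 36%.
Sum: 10% + 8% + 9% + 36% = 63%.

63%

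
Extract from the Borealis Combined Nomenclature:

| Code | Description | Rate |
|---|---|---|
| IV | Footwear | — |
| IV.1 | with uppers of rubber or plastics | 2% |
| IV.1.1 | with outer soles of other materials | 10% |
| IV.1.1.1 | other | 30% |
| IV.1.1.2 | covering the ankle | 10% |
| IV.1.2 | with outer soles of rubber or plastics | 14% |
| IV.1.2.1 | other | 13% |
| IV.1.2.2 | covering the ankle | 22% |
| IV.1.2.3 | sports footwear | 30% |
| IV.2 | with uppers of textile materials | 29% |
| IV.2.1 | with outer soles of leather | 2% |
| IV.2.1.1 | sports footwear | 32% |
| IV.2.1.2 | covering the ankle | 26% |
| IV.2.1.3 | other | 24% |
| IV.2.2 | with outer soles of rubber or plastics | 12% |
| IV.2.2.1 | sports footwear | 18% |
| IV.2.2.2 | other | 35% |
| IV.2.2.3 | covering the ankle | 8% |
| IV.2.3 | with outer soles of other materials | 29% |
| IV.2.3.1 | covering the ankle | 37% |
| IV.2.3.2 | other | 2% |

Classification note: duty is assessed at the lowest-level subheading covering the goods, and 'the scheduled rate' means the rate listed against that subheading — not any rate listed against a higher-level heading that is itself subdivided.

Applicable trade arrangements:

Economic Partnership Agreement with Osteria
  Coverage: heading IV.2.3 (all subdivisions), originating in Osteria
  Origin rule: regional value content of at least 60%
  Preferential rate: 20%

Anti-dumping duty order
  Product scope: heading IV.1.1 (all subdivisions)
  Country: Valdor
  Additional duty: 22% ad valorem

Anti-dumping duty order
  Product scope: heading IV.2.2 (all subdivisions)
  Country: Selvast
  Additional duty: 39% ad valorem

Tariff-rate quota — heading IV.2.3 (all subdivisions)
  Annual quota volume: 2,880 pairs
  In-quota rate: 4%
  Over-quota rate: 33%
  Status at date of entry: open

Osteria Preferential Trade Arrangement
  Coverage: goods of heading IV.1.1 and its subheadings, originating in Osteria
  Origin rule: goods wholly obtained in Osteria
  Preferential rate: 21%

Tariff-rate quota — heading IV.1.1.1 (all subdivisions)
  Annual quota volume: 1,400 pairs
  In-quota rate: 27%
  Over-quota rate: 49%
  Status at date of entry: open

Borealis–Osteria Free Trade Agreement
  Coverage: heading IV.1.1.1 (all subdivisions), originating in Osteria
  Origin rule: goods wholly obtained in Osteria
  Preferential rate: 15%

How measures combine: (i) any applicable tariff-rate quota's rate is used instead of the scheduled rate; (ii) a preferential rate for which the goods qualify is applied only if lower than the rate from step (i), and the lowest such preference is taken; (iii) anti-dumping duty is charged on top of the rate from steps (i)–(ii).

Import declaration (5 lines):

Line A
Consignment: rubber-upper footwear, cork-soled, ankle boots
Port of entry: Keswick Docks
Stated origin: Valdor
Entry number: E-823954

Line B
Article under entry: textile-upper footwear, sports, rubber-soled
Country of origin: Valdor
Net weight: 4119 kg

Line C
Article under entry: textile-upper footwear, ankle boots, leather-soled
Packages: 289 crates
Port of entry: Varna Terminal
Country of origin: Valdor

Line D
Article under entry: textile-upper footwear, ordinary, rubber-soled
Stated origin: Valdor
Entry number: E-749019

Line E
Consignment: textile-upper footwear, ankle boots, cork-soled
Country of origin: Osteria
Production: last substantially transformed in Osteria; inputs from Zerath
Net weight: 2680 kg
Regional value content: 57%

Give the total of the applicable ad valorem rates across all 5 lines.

Line A: rubber-upper → IV.1; cork-soled → IV.1.1; ankle boots → IV.1.1.2. Scheduled 10%. anti-dumping (Valdor, IV.1.1): +22%; total 10% + 22% = 32%. → 32%.
Line B: textile-upper → IV.2; rubber-soled → IV.2.2; sports → IV.2.2.1. Scheduled 18%. No special measure applies. → 18%.
Line C: textile-upper → IV.2; leather-soled → IV.2.1; ankle boots → IV.2.1.2. Scheduled 26%. No special measure applies. → 26%.
Line D: textile-upper → IV.2; rubber-soled → IV.2.2; ordinary → IV.2.2.2. Scheduled 35%. No special measure applies. → 35%.
Line E: textile-upper → IV.2; cork-soled → IV.2.3; ankle boots → IV.2.3.1. Scheduled 37%. quota on IV.2.3 open → in-quota 4%; Osteria agreement on IV.2.3: RVC < 60%; Osteria agreement on IV.1.1: IV.2.3.1 not covered; Osteria agreement on IV.1.1.1: IV.2.3.1 not covered. → 4%.
Sum: 32% + 18% + 26% + 35% + 4% = 115%.

115%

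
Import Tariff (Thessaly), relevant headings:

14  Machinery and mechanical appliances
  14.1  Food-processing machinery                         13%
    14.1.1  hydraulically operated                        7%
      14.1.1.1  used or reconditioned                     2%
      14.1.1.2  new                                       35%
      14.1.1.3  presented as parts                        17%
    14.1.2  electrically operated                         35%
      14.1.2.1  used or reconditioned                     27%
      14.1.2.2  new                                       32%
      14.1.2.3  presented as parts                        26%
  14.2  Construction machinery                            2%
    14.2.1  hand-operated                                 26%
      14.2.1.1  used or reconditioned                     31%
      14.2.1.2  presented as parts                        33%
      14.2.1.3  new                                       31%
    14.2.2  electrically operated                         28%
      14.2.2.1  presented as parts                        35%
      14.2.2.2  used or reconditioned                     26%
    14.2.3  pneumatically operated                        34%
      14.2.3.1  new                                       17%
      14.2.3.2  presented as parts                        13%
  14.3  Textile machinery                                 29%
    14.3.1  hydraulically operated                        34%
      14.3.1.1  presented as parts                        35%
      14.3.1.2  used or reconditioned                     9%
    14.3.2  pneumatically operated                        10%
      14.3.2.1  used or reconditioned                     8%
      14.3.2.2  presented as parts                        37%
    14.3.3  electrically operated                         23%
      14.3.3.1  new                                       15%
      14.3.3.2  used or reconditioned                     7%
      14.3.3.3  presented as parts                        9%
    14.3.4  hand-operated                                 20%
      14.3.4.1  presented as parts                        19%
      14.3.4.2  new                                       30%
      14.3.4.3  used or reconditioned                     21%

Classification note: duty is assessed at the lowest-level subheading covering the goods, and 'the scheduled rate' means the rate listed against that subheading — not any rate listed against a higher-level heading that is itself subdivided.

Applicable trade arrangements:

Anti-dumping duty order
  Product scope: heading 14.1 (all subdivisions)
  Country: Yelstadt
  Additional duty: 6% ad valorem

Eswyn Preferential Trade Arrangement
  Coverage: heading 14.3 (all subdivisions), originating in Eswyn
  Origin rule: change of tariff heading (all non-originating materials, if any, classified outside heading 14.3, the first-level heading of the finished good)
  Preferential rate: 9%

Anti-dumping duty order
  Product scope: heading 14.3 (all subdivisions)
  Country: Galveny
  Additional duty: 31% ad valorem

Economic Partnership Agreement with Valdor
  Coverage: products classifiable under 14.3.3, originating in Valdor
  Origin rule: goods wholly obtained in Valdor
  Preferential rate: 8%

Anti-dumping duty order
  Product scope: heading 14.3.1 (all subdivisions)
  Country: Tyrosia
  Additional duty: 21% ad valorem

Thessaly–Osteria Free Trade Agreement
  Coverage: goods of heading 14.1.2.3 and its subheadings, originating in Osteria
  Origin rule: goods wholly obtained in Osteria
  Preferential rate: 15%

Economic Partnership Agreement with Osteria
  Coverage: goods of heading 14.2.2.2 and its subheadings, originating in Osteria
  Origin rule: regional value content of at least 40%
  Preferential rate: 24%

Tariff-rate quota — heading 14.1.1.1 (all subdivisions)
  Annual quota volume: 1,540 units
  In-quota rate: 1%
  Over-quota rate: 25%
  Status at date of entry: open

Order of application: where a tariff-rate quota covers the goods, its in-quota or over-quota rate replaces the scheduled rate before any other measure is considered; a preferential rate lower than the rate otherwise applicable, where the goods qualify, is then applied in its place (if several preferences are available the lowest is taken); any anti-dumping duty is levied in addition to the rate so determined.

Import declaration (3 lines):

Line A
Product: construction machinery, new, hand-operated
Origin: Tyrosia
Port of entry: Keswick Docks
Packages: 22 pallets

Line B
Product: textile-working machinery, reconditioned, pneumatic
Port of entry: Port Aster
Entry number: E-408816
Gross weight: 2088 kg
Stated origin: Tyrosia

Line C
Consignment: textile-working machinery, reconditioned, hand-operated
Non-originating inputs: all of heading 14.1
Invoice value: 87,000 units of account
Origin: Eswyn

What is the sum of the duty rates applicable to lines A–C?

48%

Line A: construction → 14.2; hand-operated → 14.2.1; new → 14.2.1.3. Scheduled 31%. No special measure applies. → 31%.
Line B: textile-working → 14.3; pneumatic → 14.3.2; reconditioned → 14.3.2.1. Scheduled 8%. No special measure applies. → 8%.
Line C: textile-working → 14.3; hand-operated → 14.3.4; reconditioned → 14.3.4.3. Scheduled 21%. Eswyn agreement on 14.3: CTH met → 9% available; preferential 9%. → 9%.
Sum: 31% + 8% + 9% = 48%.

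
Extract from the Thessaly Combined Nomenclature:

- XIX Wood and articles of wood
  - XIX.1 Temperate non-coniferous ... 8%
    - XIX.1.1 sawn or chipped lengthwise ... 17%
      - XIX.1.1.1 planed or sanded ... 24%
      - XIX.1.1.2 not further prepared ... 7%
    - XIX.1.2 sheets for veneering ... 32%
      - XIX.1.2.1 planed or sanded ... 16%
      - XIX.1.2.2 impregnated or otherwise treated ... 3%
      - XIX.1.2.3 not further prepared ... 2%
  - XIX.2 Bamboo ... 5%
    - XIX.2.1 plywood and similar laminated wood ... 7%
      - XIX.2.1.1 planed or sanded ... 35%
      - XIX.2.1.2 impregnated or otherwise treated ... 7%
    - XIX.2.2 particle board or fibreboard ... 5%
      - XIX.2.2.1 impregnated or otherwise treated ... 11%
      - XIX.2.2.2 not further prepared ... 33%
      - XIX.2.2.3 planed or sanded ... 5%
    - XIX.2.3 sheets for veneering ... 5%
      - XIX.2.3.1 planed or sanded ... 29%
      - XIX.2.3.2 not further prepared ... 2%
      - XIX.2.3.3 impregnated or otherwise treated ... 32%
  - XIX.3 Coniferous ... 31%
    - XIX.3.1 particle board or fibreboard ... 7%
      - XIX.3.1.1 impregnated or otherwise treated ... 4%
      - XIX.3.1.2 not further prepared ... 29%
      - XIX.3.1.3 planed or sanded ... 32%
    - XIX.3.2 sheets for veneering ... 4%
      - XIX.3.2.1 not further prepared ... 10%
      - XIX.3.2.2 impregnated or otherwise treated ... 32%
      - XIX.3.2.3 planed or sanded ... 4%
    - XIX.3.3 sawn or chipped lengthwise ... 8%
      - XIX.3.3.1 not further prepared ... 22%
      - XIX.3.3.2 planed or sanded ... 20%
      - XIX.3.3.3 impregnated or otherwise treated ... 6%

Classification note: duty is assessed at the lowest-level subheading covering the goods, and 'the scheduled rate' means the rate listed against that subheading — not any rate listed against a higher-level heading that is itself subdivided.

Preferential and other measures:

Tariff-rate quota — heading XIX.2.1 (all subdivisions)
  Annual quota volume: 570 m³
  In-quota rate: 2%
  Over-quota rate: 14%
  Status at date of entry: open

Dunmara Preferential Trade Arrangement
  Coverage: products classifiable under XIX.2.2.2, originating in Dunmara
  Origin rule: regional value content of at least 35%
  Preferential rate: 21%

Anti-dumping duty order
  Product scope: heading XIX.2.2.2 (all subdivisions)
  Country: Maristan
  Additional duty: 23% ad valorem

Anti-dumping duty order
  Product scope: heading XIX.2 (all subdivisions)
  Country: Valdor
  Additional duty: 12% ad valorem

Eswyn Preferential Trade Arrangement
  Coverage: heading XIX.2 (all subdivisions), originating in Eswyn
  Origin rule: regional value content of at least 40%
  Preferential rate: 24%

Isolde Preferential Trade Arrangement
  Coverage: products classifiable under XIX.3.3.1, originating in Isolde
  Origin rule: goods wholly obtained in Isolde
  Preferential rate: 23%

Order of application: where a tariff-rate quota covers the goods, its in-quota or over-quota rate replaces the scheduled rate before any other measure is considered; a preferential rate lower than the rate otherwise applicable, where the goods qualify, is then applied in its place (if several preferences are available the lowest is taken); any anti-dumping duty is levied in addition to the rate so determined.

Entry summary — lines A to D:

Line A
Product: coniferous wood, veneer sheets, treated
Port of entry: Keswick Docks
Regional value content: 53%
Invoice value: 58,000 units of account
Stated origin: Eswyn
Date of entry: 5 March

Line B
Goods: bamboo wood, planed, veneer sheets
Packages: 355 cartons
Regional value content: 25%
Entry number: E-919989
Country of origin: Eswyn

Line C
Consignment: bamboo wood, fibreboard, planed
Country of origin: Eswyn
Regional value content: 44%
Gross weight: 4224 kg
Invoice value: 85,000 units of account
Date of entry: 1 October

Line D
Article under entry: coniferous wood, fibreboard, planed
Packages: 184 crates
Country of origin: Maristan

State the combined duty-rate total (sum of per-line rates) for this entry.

98%

Line A: coniferous → XIX.3; veneer sheets → XIX.3.2; treated → XIX.3.2.2. Scheduled 32%. Eswyn agreement on XIX.2: XIX.3.2.2 not covered. → 32%.
Line B: bamboo → XIX.2; veneer sheets → XIX.2.3; planed → XIX.2.3.1. Scheduled 29%. Eswyn agreement on XIX.2: RVC < 40%. → 29%.
Line C: bamboo → XIX.2; fibreboard → XIX.2.2; planed → XIX.2.2.3. Scheduled 5%. Eswyn agreement on XIX.2: RVC ≥ 40% → 24% available; preference 24% not lower than 5% → no reduction. → 5%.
Line D: coniferous → XIX.3; fibreboard → XIX.3.1; planed → XIX.3.1.3. Scheduled 32%. No special measure applies. → 32%.
Sum: 32% + 29% + 5% + 32% = 98%.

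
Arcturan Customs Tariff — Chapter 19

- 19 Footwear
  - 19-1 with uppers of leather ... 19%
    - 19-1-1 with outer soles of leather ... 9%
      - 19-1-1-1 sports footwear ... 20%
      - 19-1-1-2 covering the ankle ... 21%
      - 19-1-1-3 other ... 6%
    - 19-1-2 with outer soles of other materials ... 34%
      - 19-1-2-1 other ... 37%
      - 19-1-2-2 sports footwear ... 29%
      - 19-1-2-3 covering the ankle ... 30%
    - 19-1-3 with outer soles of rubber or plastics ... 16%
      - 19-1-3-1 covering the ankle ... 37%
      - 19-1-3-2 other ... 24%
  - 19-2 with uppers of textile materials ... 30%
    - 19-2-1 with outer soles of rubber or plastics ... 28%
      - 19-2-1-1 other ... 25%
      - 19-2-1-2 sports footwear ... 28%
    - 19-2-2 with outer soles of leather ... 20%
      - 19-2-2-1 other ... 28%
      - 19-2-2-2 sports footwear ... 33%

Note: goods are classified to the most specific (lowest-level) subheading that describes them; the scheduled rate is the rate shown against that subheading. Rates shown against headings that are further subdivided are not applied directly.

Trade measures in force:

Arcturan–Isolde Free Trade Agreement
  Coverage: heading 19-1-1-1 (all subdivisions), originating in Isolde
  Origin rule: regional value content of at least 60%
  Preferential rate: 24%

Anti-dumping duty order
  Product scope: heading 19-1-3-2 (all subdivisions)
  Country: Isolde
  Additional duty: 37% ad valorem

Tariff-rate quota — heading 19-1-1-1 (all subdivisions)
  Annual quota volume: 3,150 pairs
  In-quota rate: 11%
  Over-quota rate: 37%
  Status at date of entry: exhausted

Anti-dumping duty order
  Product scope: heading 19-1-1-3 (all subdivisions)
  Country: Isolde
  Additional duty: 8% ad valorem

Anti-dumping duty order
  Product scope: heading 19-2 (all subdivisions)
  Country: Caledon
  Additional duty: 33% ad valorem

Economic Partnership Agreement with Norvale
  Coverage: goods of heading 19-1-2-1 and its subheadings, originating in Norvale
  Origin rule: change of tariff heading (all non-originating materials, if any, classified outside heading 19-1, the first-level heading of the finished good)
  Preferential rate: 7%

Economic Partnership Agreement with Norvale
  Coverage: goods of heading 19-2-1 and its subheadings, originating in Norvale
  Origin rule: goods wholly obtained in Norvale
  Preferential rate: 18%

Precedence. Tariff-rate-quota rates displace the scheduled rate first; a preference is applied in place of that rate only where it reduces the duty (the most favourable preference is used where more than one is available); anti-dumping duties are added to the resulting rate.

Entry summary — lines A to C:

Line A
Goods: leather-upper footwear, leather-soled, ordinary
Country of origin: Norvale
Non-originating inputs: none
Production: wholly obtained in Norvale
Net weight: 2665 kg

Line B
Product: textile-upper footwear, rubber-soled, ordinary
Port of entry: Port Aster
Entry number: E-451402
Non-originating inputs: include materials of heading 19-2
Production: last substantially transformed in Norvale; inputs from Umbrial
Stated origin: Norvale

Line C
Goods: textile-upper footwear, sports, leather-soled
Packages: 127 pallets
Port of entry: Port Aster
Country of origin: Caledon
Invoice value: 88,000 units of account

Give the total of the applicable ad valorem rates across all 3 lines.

Line A: leather-upper → 19-1; leather-soled → 19-1-1; ordinary → 19-1-1-3. Scheduled 6%. Norvale agreement on 19-1-2-1: 19-1-1-3 not covered; Norvale agreement on 19-2-1: 19-1-1-3 not covered. → 6%.
Line B: textile-upper → 19-2; rubber-soled → 19-2-1; ordinary → 19-2-1-1. Scheduled 25%. Norvale agreement on 19-1-2-1: 19-2-1-1 not covered; Norvale agreement on 19-2-1: not wholly obtained. → 25%.
Line C: textile-upper → 19-2; leather-soled → 19-2-2; sports → 19-2-2-2. Scheduled 33%. anti-dumping (Caledon, 19-2): +33%; total 33% + 33% = 66%. → 66%.
Sum: 6% + 25% + 66% = 97%.

97%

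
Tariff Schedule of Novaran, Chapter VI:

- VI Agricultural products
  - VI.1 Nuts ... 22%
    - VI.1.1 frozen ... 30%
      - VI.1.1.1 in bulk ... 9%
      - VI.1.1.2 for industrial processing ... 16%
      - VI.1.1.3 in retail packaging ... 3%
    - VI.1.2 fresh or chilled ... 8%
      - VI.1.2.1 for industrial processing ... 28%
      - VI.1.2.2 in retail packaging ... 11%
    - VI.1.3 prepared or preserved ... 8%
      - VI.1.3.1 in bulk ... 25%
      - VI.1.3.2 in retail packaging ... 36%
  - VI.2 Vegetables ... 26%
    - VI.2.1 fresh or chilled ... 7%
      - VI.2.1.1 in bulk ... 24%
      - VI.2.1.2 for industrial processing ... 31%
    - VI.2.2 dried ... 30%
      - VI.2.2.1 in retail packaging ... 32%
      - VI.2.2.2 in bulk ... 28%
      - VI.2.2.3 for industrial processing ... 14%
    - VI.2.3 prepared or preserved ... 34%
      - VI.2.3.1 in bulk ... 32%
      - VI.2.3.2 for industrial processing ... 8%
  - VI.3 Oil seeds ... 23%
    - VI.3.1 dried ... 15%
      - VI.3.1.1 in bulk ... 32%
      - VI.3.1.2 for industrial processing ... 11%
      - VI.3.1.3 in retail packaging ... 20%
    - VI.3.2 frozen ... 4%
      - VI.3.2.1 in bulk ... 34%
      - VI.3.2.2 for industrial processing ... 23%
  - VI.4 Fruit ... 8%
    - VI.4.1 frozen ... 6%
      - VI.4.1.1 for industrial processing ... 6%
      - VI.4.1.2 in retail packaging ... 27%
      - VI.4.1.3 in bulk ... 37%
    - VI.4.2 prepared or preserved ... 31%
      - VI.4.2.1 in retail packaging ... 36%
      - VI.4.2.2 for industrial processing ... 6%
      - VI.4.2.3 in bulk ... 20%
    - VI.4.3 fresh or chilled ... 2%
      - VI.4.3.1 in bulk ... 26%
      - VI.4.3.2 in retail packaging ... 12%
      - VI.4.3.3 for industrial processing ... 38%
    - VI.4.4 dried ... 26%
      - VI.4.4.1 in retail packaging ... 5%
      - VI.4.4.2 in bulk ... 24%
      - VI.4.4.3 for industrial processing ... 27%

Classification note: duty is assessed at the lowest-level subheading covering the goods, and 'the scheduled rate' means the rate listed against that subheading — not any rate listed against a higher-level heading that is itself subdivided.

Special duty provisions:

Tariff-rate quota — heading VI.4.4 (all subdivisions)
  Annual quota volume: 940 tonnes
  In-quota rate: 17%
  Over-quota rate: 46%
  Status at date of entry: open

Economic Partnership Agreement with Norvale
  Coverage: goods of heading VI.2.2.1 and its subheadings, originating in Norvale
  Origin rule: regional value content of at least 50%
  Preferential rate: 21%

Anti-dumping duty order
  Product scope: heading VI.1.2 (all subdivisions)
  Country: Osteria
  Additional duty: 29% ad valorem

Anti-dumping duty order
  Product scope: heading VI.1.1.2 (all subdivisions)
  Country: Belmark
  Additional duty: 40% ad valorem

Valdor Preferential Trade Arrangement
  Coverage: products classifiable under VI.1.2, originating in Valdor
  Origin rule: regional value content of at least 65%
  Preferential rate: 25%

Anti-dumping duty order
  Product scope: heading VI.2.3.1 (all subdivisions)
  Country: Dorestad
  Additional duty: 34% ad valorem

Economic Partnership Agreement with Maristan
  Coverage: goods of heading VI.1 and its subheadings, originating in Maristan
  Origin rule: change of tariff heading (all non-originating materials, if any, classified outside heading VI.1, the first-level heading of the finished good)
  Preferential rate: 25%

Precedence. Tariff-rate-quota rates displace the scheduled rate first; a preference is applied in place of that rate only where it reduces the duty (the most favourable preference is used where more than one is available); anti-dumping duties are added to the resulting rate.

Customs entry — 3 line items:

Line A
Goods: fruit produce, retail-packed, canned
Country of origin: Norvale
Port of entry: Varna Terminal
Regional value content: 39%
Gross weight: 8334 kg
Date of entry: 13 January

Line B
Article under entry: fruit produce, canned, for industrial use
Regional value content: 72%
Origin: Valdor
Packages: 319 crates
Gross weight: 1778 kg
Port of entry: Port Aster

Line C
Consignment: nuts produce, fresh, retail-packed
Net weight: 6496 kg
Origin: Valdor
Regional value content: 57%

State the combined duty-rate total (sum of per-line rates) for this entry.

53%

Line A: fruit → VI.4; canned → VI.4.2; retail-packed → VI.4.2.1. Scheduled 36%. Norvale agreement on VI.2.2.1: VI.4.2.1 not covered. → 36%.
Line B: fruit → VI.4; canned → VI.4.2; for industrial use → VI.4.2.2. Scheduled 6%. Valdor agreement on VI.1.2: VI.4.2.2 not covered. → 6%.
Line C: nuts → VI.1; fresh → VI.1.2; retail-packed → VI.1.2.2. Scheduled 11%. Valdor agreement on VI.1.2: RVC < 65%. → 11%.
Sum: 36% + 6% + 11% = 53%.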